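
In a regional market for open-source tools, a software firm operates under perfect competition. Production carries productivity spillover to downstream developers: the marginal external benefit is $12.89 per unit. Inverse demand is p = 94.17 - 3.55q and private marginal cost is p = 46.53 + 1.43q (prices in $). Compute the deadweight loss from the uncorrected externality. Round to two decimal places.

DWL = $16.68

Market equilibrium (private): 46.53 + 1.43q = 94.17 - 3.55q → q_m = 9.5663.
Social marginal cost = private MC − MEB = 33.64 + 1.43q.
Set SMC = demand: 33.64 + 1.43q = 94.17 - 3.55q → q* = 12.1546.
The welfare-loss triangle has base |q_m − q*| and height MEB(q_m) (the vertical gap between SMC and demand is zero at q* and MEB at q_m).
DWL = ½ × 2.5883 × 12.8900 = 16.6816.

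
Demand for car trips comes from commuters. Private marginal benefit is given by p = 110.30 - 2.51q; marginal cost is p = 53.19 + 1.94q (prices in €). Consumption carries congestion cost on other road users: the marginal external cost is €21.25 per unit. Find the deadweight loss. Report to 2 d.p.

Market equilibrium (private): 53.19 + 1.94q = 110.30 - 2.51q → q_m = 12.8337.
Social marginal benefit = demand − MEC = 89.05 - 2.51q.
Set SMB = MC: 89.05 - 2.51q = 53.19 + 1.94q → q* = 8.0584.
The welfare-loss triangle has base |q_m − q*| and height MEC(q_m) (the vertical gap between SMB and MC is zero at q* and MEC at q_m).
DWL = ½ × 4.7753 × 21.2500 = 50.7376.

DWL = €50.74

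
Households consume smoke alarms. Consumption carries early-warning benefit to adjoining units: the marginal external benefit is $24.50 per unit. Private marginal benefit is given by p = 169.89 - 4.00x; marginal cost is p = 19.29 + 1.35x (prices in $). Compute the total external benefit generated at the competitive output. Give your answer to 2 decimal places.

Market equilibrium (private): 19.29 + 1.35x = 169.89 - 4.00x → x_m = 28.1495.
Total external benefit = MEB × x_m = 24.50 × 28.1495 = 689.6628.

$689.66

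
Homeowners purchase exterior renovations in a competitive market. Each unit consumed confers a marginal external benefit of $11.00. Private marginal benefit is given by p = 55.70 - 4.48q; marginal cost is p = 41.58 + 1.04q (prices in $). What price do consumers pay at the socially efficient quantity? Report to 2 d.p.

P = $35.31

Social marginal benefit = demand + MEB = 66.70 - 4.48q.
Set SMB = MC: 66.70 - 4.48q = 41.58 + 1.04q → q* = 4.5507.
Consumer price on the demand curve at q*: 55.70 − 4.48×4.5507 = 35.3129.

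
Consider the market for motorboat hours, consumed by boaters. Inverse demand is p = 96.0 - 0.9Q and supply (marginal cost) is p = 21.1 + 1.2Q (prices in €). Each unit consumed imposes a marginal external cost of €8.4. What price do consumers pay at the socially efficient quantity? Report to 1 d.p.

Social marginal benefit = demand − MEC = 87.6 - 0.9Q.
Set SMB = MC: 87.6 - 0.9Q = 21.1 + 1.2Q → Q* = 31.6667.
Consumer price on the demand curve at Q*: 96.0 − 0.9×31.6667 = 67.5000.

P = €67.5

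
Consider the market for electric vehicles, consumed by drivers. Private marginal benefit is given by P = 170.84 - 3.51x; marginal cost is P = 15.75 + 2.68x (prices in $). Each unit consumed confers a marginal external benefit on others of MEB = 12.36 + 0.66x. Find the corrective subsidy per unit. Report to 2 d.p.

Social marginal benefit = demand + MEB = 183.20 - 2.85x.
Set SMB = MC: 183.20 - 2.85x = 15.75 + 2.68x → x* = 30.2803.
The Pigouvian subsidy equals MEB at x*: 12.36 + 0.66×30.2803 = 32.3450.

subsidy = $32.34 per unit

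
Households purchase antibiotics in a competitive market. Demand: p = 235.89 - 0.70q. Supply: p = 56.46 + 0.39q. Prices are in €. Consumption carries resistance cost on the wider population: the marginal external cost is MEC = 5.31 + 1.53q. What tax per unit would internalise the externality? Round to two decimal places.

tax = €106.99 per unit

Social marginal benefit = demand − MEC = 230.58 - 2.23q.
Set SMB = MC: 230.58 - 2.23q = 56.46 + 0.39q → q* = 66.4580.
The Pigouvian tax equals MEC at q*: 5.31 + 1.53×66.4580 = 106.9907.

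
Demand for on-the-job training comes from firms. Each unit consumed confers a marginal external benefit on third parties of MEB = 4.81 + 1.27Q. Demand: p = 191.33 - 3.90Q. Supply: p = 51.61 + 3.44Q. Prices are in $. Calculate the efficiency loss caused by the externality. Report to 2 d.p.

DWL = $69.20

Market equilibrium (private): 51.61 + 3.44Q = 191.33 - 3.90Q → Q_m = 19.0354.
Social marginal benefit = demand + MEB = 196.14 - 2.63Q.
Set SMB = MC: 196.14 - 2.63Q = 51.61 + 3.44Q → Q* = 23.8105.
Height of the DWL triangle at Q_m is SMB(Q_m) − MC(Q_m) = MEB(Q_m) = 28.9850.
DWL = ½ × 4.7751 × 28.9850 = 69.2031.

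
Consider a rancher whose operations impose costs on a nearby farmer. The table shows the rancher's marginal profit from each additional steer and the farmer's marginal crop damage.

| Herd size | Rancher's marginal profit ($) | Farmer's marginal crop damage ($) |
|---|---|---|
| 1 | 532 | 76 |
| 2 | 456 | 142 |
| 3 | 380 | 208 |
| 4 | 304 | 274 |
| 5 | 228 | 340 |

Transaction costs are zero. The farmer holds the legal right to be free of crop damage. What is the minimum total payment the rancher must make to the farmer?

Efficient level: marginal profit ≥ marginal crop damage through level 4, so k* = 4.
With the farmer holding the right, the rancher must at least compensate total damage at k*: 76 + 142 + 208 + 274 = 700.

$700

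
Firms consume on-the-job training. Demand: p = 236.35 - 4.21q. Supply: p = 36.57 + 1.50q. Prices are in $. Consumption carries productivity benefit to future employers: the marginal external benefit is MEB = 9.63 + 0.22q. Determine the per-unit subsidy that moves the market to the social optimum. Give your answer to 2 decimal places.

Social marginal benefit = demand + MEB = 245.98 - 3.99q.
Set SMB = MC: 245.98 - 3.99q = 36.57 + 1.50q → q* = 38.1439.
The Pigouvian subsidy equals MEB at q*: 9.63 + 0.22×38.1439 = 18.0217.

subsidy = $18.02 per unit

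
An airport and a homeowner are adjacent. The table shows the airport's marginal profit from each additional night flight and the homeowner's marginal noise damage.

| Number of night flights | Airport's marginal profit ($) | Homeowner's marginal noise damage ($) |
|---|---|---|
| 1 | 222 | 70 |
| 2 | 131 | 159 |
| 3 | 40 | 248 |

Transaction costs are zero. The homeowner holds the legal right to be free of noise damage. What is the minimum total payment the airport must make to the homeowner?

Efficient level: marginal profit ≥ marginal noise damage through level 1, so k* = 1.
With the homeowner holding the right, the airport must at least compensate total damage at k*: 70 = 70.

$70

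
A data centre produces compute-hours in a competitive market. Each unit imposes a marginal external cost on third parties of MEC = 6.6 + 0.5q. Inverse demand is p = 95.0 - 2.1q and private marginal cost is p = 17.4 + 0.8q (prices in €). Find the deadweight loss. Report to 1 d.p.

Market equilibrium (private): 17.4 + 0.8q = 95.0 - 2.1q → q_m = 26.7586.
Social marginal cost = private MC + MEC = 24.0 + 1.3q.
Set SMC = demand: 24.0 + 1.3q = 95.0 - 2.1q → q* = 20.8824.
The welfare-loss triangle has base |q_m − q*| and height MEC(q_m) (the vertical gap between SMC and demand is zero at q* and MEC at q_m).
DWL = ½ × 5.8762 × 19.9793 = 58.7012.

DWL = €58.7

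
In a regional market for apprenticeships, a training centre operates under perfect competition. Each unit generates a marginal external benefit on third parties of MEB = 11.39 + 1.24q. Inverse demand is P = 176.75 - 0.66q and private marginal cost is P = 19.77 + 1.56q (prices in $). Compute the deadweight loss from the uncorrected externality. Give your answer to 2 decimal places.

Market equilibrium (private): 19.77 + 1.56q = 176.75 - 0.66q → q_m = 70.7117.
Social marginal cost = private MC − MEB = 8.38 + 0.32q.
Set SMC = demand: 8.38 + 0.32q = 176.75 - 0.66q → q* = 171.8061.
The welfare-loss triangle has base |q_m − q*| and height MEB(q_m) (the vertical gap between SMC and demand is zero at q* and MEB at q_m).
DWL = ½ × 101.0944 × 99.0725 = 5007.8375.

DWL = $5007.84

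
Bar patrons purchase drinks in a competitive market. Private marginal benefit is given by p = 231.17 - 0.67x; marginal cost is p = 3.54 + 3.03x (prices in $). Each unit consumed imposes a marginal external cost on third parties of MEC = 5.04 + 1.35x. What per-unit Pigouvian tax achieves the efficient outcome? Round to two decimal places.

tax = $64.54 per unit

Social marginal benefit = demand − MEC = 226.13 - 2.02x.
Set SMB = MC: 226.13 - 2.02x = 3.54 + 3.03x → x* = 44.0772.
The Pigouvian tax equals MEC at x*: 5.04 + 1.35×44.0772 = 64.5442.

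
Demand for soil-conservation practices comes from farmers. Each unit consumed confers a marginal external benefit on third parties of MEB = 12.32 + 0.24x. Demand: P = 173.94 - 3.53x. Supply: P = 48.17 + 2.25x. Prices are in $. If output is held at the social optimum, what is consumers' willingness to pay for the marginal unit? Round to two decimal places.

Social marginal benefit = demand + MEB = 186.26 - 3.29x.
Set SMB = MC: 186.26 - 3.29x = 48.17 + 2.25x → x* = 24.9260.
Consumer price on the demand curve at x*: 173.94 − 3.53×24.9260 = 85.9512.

P = $85.95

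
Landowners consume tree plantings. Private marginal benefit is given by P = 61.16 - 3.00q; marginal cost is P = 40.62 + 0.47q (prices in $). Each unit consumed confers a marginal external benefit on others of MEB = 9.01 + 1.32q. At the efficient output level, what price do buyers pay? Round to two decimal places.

Social marginal benefit = demand + MEB = 70.17 - 1.68q.
Set SMB = MC: 70.17 - 1.68q = 40.62 + 0.47q → q* = 13.7442.
Consumer price on the demand curve at q*: 61.16 − 3.00×13.7442 = 19.9274.

P = $19.93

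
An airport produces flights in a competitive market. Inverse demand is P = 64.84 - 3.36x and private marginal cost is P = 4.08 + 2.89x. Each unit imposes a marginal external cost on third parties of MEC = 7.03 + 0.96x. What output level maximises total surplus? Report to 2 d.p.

x* = 7.45

Social marginal cost = private MC + MEC = 11.11 + 3.85x.
Set SMC = demand: 11.11 + 3.85x = 64.84 - 3.36x → x* = 7.4521.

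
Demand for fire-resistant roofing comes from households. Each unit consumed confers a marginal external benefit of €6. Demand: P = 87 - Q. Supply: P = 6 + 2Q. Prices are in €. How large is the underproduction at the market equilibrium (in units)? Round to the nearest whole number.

2 units

Market equilibrium (private): 6 + 2Q = 87 - Q → Q_m = 27.0000.
Social marginal benefit = demand + MEB = 93 - Q.
Set SMB = MC: 93 - Q = 6 + 2Q → Q* = 29.0000.
Gap = |27.0000 − 29.0000| = 2.0000.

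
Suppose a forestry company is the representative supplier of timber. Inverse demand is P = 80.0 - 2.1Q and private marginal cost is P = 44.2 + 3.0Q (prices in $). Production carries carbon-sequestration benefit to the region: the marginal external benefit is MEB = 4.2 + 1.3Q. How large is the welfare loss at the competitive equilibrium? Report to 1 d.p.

DWL = $23.4

Market equilibrium (private): 44.2 + 3.0Q = 80.0 - 2.1Q → Q_m = 7.0196.
Social marginal cost = private MC − MEB = 40.0 + 1.7Q.
Set SMC = demand: 40.0 + 1.7Q = 80.0 - 2.1Q → Q* = 10.5263.
The loss is the area between SMC and demand from Q* to Q_m; with linear curves that's a triangle of height MEB(Q_m).
DWL = ½ × 3.5067 × 13.3255 = 23.3643.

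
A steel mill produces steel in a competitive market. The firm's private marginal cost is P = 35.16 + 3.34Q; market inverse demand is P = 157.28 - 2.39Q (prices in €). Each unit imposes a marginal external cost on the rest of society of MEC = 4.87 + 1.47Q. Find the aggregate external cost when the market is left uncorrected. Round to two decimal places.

Market equilibrium (private): 35.16 + 3.34Q = 157.28 - 2.39Q → Q_m = 21.3124.
Total external cost = ∫₀^{Q_m} (4.87 + 1.47Q) dQ = 4.87×21.3124 + ½×1.47×21.3124² = 437.6419.

€437.64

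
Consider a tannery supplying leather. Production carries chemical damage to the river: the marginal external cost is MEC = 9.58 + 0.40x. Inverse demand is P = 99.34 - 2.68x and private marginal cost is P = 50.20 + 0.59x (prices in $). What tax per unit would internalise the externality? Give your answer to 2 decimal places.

tax = $13.89 per unit

Social marginal cost = private MC + MEC = 59.78 + 0.99x.
Set SMC = demand: 59.78 + 0.99x = 99.34 - 2.68x → x* = 10.7793.
The Pigouvian tax equals MEC at x*: 9.58 + 0.40×10.7793 = 13.8917.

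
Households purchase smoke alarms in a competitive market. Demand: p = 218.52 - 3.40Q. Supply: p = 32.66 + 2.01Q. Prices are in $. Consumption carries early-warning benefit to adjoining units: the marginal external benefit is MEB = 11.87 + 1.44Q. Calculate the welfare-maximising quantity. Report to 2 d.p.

Q* = 49.81

Social marginal benefit = demand + MEB = 230.39 - 1.96Q.
Set SMB = MC: 230.39 - 1.96Q = 32.66 + 2.01Q → Q* = 49.8060.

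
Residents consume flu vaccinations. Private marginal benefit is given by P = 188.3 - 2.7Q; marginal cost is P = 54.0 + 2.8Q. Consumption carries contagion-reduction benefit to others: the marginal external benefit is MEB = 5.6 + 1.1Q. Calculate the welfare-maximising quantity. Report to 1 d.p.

Q* = 31.8

Social marginal benefit = demand + MEB = 193.9 - 1.6Q.
Set SMB = MC: 193.9 - 1.6Q = 54.0 + 2.8Q → Q* = 31.7955.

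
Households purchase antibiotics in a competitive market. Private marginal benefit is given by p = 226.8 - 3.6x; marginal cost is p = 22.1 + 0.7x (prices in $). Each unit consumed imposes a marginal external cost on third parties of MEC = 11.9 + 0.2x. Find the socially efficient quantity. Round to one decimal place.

x* = 42.8

Social marginal benefit = demand − MEC = 214.9 - 3.8x.
Set SMB = MC: 214.9 - 3.8x = 22.1 + 0.7x → x* = 42.8444.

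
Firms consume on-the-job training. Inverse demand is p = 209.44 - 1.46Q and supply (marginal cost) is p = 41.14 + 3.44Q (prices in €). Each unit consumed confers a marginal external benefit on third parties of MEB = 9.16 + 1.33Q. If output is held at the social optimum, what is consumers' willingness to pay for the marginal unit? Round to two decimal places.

Social marginal benefit = demand + MEB = 218.60 - 0.13Q.
Set SMB = MC: 218.60 - 0.13Q = 41.14 + 3.44Q → Q* = 49.7087.
Consumer price on the demand curve at Q*: 209.44 − 1.46×49.7087 = 136.8653.

P = €136.87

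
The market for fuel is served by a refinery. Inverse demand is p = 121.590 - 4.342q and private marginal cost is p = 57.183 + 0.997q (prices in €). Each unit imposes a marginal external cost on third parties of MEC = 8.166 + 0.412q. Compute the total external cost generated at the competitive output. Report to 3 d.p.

€128.489

Market equilibrium (private): 57.183 + 0.997q = 121.590 - 4.342q → q_m = 12.0635.
Total external cost = ∫₀^{q_m} (8.166 + 0.412q) dq = 8.166×12.0635 + ½×0.412×12.0635² = 128.4893.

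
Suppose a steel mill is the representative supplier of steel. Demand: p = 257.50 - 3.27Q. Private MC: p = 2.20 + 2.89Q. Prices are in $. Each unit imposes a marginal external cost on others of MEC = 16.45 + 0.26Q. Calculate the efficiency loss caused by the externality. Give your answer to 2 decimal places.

Market equilibrium (private): 2.20 + 2.89Q = 257.50 - 3.27Q → Q_m = 41.4448.
Social marginal cost = private MC + MEC = 18.65 + 3.15Q.
Set SMC = demand: 18.65 + 3.15Q = 257.50 - 3.27Q → Q* = 37.2040.
Between Q* and Q_m the wedge SMC − demand runs linearly from 0 to MEC(Q_m), so the loss is a triangle.
DWL = ½ × 4.2408 × 27.2256 = 57.7292.

DWL = $57.73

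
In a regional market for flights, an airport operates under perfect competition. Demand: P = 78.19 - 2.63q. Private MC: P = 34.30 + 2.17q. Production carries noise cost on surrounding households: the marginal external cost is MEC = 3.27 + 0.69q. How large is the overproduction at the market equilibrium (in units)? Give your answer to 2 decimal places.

Market equilibrium (private): 34.30 + 2.17q = 78.19 - 2.63q → q_m = 9.1438.
Social marginal cost = private MC + MEC = 37.57 + 2.86q.
Set SMC = demand: 37.57 + 2.86q = 78.19 - 2.63q → q* = 7.3989.
Gap = |9.1438 − 7.3989| = 1.7449.

1.74 units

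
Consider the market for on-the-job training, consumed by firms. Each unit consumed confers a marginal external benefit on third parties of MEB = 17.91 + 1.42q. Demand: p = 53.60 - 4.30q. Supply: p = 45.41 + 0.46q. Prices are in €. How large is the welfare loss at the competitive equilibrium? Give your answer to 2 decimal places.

DWL = €62.01

Market equilibrium (private): 45.41 + 0.46q = 53.60 - 4.30q → q_m = 1.7206.
Social marginal benefit = demand + MEB = 71.51 - 2.88q.
Set SMB = MC: 71.51 - 2.88q = 45.41 + 0.46q → q* = 7.8144.
The welfare-loss triangle has base |q_m − q*| and height MEB(q_m) (the vertical gap between SMB and MC is zero at q* and MEB at q_m).
DWL = ½ × 6.0938 × 20.3532 = 62.0142.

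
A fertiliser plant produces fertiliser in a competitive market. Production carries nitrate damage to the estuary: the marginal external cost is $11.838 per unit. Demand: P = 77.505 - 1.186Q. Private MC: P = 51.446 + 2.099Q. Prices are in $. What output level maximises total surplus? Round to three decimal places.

Q* = 4.329

Social marginal cost = private MC + MEC = 63.284 + 2.099Q.
Set SMC = demand: 63.284 + 2.099Q = 77.505 - 1.186Q → Q* = 4.3291.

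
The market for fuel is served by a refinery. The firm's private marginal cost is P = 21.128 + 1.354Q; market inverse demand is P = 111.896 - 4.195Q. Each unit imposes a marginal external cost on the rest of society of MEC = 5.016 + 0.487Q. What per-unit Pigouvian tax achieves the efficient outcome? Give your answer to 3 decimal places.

tax = 11.935 per unit

Social marginal cost = private MC + MEC = 26.144 + 1.841Q.
Set SMC = demand: 26.144 + 1.841Q = 111.896 - 4.195Q → Q* = 14.2068.
The Pigouvian tax equals MEC at Q*: 5.016 + 0.487×14.2068 = 11.9347.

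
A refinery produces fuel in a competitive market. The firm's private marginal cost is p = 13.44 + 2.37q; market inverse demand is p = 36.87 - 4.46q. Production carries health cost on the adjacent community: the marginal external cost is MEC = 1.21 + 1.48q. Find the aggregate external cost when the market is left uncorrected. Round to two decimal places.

Market equilibrium (private): 13.44 + 2.37q = 36.87 - 4.46q → q_m = 3.4305.
Total external cost = ∫₀^{q_m} (1.21 + 1.48q) dq = 1.21×3.4305 + ½×1.48×3.4305² = 12.8595.

12.86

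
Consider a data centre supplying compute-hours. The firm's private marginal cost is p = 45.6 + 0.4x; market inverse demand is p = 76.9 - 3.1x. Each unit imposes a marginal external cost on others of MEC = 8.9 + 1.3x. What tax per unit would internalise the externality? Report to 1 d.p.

Social marginal cost = private MC + MEC = 54.5 + 1.7x.
Set SMC = demand: 54.5 + 1.7x = 76.9 - 3.1x → x* = 4.6667.
The Pigouvian tax equals MEC at x*: 8.9 + 1.3×4.6667 = 14.9667.

tax = 15.0 per unit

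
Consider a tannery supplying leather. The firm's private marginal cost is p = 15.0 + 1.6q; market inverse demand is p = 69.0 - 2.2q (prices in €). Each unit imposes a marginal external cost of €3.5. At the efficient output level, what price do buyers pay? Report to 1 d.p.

Social marginal cost = private MC + MEC = 18.5 + 1.6q.
Set SMC = demand: 18.5 + 1.6q = 69.0 - 2.2q → q* = 13.2895.
Consumer price on the demand curve at q*: 69.0 − 2.2×13.2895 = 39.7631.

P = €39.8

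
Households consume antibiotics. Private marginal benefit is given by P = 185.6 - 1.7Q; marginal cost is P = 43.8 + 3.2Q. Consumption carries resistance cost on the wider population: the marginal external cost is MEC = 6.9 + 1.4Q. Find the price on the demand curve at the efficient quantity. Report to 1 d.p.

Social marginal benefit = demand − MEC = 178.7 - 3.1Q.
Set SMB = MC: 178.7 - 3.1Q = 43.8 + 3.2Q → Q* = 21.4127.
Consumer price on the demand curve at Q*: 185.6 − 1.7×21.4127 = 149.1984.

P = 149.2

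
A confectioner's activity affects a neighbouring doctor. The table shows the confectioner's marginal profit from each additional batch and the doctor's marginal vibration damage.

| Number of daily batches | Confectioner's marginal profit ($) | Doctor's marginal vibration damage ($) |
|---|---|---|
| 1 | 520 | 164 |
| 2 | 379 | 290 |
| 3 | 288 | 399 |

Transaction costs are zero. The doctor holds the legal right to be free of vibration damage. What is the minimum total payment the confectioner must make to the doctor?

$454

Efficient level: marginal profit ≥ marginal vibration damage through level 2, so k* = 2.
With the doctor holding the right, the confectioner must at least compensate total damage at k*: 164 + 290 = 454.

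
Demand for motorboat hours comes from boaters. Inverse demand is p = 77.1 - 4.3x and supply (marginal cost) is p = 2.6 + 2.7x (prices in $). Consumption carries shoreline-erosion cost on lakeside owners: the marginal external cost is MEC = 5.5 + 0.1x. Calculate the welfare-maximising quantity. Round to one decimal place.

Social marginal benefit = demand − MEC = 71.6 - 4.4x.
Set SMB = MC: 71.6 - 4.4x = 2.6 + 2.7x → x* = 9.7183.

x* = 9.7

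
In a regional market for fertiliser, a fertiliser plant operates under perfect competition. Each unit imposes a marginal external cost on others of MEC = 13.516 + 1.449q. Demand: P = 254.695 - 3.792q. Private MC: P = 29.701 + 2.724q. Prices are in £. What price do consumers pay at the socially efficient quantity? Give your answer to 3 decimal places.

P = £154.014

Social marginal cost = private MC + MEC = 43.217 + 4.173q.
Set SMC = demand: 43.217 + 4.173q = 254.695 - 3.792q → q* = 26.5509.
Consumer price on the demand curve at q*: 254.695 − 3.792×26.5509 = 154.0140.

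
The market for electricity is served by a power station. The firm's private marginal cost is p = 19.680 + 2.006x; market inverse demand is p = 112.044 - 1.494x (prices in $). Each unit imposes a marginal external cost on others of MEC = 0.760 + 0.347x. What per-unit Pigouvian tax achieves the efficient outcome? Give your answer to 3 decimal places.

Social marginal cost = private MC + MEC = 20.440 + 2.353x.
Set SMC = demand: 20.440 + 2.353x = 112.044 - 1.494x → x* = 23.8118.
The Pigouvian tax equals MEC at x*: 0.760 + 0.347×23.8118 = 9.0227.

tax = $9.023 per unit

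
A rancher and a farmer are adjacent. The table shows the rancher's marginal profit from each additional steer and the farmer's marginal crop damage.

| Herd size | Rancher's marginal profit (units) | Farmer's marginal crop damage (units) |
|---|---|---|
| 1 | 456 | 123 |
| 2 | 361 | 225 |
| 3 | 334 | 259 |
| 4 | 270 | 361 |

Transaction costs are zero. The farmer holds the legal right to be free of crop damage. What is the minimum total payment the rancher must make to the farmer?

Efficient level: marginal profit ≥ marginal crop damage through level 3, so k* = 3.
With the farmer holding the right, the rancher must at least compensate total damage at k*: 123 + 225 + 259 = 607.

607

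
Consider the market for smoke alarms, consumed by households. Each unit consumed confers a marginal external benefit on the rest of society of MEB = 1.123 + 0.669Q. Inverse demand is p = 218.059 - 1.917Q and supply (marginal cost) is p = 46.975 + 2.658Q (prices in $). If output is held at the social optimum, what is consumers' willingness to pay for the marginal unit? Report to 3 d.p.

P = $133.543

Social marginal benefit = demand + MEB = 219.182 - 1.248Q.
Set SMB = MC: 219.182 - 1.248Q = 46.975 + 2.658Q → Q* = 44.0878.
Consumer price on the demand curve at Q*: 218.059 − 1.917×44.0878 = 133.5427.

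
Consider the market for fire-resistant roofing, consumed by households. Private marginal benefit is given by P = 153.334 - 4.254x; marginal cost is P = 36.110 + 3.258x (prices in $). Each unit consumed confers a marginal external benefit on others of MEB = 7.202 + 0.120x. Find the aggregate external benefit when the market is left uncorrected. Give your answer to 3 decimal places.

Market equilibrium (private): 36.110 + 3.258x = 153.334 - 4.254x → x_m = 15.6049.
Total external benefit = ∫₀^{x_m} (7.202 + 0.120x) dx = 7.202×15.6049 + ½×0.120×15.6049² = 126.9973.

$126.997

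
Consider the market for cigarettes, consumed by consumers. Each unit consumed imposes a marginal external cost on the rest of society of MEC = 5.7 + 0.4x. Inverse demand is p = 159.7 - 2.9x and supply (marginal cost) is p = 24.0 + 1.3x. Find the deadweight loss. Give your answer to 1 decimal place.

Market equilibrium (private): 24.0 + 1.3x = 159.7 - 2.9x → x_m = 32.3095.
Social marginal benefit = demand − MEC = 154.0 - 3.3x.
Set SMB = MC: 154.0 - 3.3x = 24.0 + 1.3x → x* = 28.2609.
The welfare-loss triangle has base |x_m − x*| and height MEC(x_m) (the vertical gap between SMB and MC is zero at x* and MEC at x_m).
DWL = ½ × 4.0486 × 18.6238 = 37.7002.

DWL = 37.7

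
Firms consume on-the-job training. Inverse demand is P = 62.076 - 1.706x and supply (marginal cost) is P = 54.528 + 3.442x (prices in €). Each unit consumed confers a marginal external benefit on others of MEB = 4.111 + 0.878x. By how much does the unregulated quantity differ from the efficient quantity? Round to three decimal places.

Market equilibrium (private): 54.528 + 3.442x = 62.076 - 1.706x → x_m = 1.4662.
Social marginal benefit = demand + MEB = 66.187 - 0.828x.
Set SMB = MC: 66.187 - 0.828x = 54.528 + 3.442x → x* = 2.7304.
Gap = |1.4662 − 2.7304| = 1.2642.

1.264 units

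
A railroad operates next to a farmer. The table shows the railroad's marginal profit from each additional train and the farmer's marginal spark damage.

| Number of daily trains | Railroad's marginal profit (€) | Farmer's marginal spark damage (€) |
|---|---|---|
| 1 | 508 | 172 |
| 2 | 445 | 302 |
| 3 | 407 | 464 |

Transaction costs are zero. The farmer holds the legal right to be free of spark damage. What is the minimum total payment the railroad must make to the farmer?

Efficient level: marginal profit ≥ marginal spark damage through level 2, so k* = 2.
With the farmer holding the right, the railroad must at least compensate total damage at k*: 172 + 302 = 474.

€474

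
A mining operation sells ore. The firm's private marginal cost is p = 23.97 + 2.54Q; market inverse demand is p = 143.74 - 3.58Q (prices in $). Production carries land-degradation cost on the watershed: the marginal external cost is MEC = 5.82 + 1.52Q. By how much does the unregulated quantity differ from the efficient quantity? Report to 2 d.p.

4.66 units

Market equilibrium (private): 23.97 + 2.54Q = 143.74 - 3.58Q → Q_m = 19.5703.
Social marginal cost = private MC + MEC = 29.79 + 4.06Q.
Set SMC = demand: 29.79 + 4.06Q = 143.74 - 3.58Q → Q* = 14.9149.
Gap = |19.5703 − 14.9149| = 4.6554.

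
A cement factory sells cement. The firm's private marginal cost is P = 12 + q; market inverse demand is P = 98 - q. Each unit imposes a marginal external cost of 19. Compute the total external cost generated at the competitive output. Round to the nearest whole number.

Market equilibrium (private): 12 + q = 98 - q → q_m = 43.0000.
Total external cost = MEC × q_m = 19 × 43.0000 = 817.0000.

817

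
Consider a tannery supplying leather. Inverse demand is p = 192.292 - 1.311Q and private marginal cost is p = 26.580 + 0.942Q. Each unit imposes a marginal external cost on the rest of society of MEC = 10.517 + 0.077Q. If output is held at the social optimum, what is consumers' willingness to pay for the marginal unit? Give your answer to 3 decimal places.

P = 104.970

Social marginal cost = private MC + MEC = 37.097 + 1.019Q.
Set SMC = demand: 37.097 + 1.019Q = 192.292 - 1.311Q → Q* = 66.6073.
Consumer price on the demand curve at Q*: 192.292 − 1.311×66.6073 = 104.9698.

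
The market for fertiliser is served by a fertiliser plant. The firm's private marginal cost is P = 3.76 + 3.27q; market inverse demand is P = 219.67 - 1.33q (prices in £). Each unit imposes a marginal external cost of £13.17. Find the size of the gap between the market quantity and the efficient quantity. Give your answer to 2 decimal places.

Market equilibrium (private): 3.76 + 3.27q = 219.67 - 1.33q → q_m = 46.9370.
Social marginal cost = private MC + MEC = 16.93 + 3.27q.
Set SMC = demand: 16.93 + 3.27q = 219.67 - 1.33q → q* = 44.0739.
Gap = |46.9370 − 44.0739| = 2.8631.

2.86 units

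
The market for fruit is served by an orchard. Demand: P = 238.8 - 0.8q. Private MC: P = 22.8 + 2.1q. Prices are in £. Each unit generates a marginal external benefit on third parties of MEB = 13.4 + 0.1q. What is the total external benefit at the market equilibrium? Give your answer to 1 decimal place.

Market equilibrium (private): 22.8 + 2.1q = 238.8 - 0.8q → q_m = 74.4828.
Total external benefit = ∫₀^{q_m} (13.4 + 0.1q) dq = 13.4×74.4828 + ½×0.1×74.4828² = 1275.4539.

£1275.5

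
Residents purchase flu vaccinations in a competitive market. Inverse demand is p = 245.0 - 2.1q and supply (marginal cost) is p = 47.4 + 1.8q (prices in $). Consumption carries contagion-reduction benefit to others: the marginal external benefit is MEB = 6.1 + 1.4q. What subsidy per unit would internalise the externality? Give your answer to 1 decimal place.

Social marginal benefit = demand + MEB = 251.1 - 0.7q.
Set SMB = MC: 251.1 - 0.7q = 47.4 + 1.8q → q* = 81.4800.
The Pigouvian subsidy equals MEB at q*: 6.1 + 1.4×81.4800 = 120.1720.

subsidy = $120.2 per unit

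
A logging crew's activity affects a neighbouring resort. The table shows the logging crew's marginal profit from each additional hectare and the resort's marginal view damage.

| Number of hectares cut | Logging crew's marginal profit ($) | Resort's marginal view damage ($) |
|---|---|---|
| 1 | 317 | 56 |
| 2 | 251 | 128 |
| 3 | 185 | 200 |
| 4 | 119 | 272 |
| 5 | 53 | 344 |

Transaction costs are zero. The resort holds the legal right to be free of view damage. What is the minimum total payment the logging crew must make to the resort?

$184

Efficient level: marginal profit ≥ marginal view damage through level 2, so k* = 2.
With the resort holding the right, the logging crew must at least compensate total damage at k*: 56 + 128 = 184.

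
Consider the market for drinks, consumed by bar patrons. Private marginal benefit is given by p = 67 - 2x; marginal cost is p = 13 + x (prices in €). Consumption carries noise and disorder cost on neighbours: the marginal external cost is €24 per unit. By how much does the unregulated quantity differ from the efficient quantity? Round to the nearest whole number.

Market equilibrium (private): 13 + x = 67 - 2x → x_m = 18.0000.
Social marginal benefit = demand − MEC = 43 - 2x.
Set SMB = MC: 43 - 2x = 13 + x → x* = 10.0000.
Gap = |18.0000 − 10.0000| = 8.0000.

8 units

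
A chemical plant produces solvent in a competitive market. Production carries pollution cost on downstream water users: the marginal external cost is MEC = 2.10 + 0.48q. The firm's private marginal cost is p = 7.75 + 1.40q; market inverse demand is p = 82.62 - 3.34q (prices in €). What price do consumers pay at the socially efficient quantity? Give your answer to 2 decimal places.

Social marginal cost = private MC + MEC = 9.85 + 1.88q.
Set SMC = demand: 9.85 + 1.88q = 82.62 - 3.34q → q* = 13.9406.
Consumer price on the demand curve at q*: 82.62 − 3.34×13.9406 = 36.0584.

P = €36.06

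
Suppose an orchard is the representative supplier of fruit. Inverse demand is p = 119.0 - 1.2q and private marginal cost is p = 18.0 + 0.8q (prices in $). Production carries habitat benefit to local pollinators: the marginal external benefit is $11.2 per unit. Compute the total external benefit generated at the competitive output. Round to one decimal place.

Market equilibrium (private): 18.0 + 0.8q = 119.0 - 1.2q → q_m = 50.5000.
Total external benefit = MEB × q_m = 11.2 × 50.5000 = 565.6000.

$565.6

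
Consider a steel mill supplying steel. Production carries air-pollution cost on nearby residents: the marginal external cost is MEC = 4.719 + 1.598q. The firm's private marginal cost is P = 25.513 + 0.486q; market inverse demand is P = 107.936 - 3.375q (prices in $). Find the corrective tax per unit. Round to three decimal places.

Social marginal cost = private MC + MEC = 30.232 + 2.084q.
Set SMC = demand: 30.232 + 2.084q = 107.936 - 3.375q → q* = 14.2341.
The Pigouvian tax equals MEC at q*: 4.719 + 1.598×14.2341 = 27.4651.

tax = $27.465 per unit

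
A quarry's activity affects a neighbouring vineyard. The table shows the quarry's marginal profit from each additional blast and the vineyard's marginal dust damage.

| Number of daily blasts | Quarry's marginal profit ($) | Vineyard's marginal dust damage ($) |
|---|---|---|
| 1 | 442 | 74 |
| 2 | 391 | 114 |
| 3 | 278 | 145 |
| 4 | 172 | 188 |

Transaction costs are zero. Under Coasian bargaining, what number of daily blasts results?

3

Bargaining reaches the level where marginal profit last exceeds marginal dust damage.
That holds through level 3 (278 ≥ 145) but not at 4 (172 < 188).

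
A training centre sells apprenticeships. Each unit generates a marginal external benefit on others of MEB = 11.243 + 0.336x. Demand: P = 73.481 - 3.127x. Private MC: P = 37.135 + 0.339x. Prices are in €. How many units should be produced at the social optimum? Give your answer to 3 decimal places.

x* = 15.204

Social marginal cost = private MC − MEB = 25.892 + 0.003x.
Set SMC = demand: 25.892 + 0.003x = 73.481 - 3.127x → x* = 15.2042.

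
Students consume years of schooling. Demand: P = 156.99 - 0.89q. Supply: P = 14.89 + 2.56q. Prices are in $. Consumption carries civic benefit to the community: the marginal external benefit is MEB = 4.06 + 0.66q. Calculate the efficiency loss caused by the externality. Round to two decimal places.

Market equilibrium (private): 14.89 + 2.56q = 156.99 - 0.89q → q_m = 41.1884.
Social marginal benefit = demand + MEB = 161.05 - 0.23q.
Set SMB = MC: 161.05 - 0.23q = 14.89 + 2.56q → q* = 52.3871.
The welfare-loss triangle has base |q_m − q*| and height MEB(q_m) (the vertical gap between SMB and MC is zero at q* and MEB at q_m).
DWL = ½ × 11.1987 × 31.2443 = 174.9478.

DWL = $174.95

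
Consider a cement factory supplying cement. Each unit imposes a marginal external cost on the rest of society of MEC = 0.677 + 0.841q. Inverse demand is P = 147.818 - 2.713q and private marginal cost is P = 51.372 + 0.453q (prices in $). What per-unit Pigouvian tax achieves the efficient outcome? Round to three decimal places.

Social marginal cost = private MC + MEC = 52.049 + 1.294q.
Set SMC = demand: 52.049 + 1.294q = 147.818 - 2.713q → q* = 23.9004.
The Pigouvian tax equals MEC at q*: 0.677 + 0.841×23.9004 = 20.7772.

tax = $20.777 per unit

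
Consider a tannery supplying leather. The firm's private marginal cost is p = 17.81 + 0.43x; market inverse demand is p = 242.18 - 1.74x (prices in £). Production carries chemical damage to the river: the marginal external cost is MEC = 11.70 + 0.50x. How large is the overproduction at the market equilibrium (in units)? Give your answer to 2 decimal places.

23.74 units

Market equilibrium (private): 17.81 + 0.43x = 242.18 - 1.74x → x_m = 103.3963.
Social marginal cost = private MC + MEC = 29.51 + 0.93x.
Set SMC = demand: 29.51 + 0.93x = 242.18 - 1.74x → x* = 79.6517.
Gap = |103.3963 − 79.6517| = 23.7446.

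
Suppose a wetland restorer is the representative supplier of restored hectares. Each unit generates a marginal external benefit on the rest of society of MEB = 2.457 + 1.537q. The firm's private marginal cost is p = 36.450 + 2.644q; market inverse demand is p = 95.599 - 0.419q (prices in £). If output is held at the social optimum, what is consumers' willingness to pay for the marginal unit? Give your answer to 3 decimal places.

Social marginal cost = private MC − MEB = 33.993 + 1.107q.
Set SMC = demand: 33.993 + 1.107q = 95.599 - 0.419q → q* = 40.3709.
Consumer price on the demand curve at q*: 95.599 − 0.419×40.3709 = 78.6836.

P = £78.684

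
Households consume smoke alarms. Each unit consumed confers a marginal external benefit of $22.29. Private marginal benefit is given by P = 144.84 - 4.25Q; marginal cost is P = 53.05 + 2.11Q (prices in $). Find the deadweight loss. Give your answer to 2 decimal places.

Market equilibrium (private): 53.05 + 2.11Q = 144.84 - 4.25Q → Q_m = 14.4324.
Social marginal benefit = demand + MEB = 167.13 - 4.25Q.
Set SMB = MC: 167.13 - 4.25Q = 53.05 + 2.11Q → Q* = 17.9371.
Height of the DWL triangle at Q_m is SMB(Q_m) − MC(Q_m) = MEB(Q_m) = 22.2900.
DWL = ½ × 3.5047 × 22.2900 = 39.0599.

DWL = $39.06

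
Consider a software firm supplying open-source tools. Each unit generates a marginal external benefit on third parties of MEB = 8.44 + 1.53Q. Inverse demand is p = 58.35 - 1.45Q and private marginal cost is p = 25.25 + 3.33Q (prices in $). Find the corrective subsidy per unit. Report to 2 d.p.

subsidy = $28.00 per unit

Social marginal cost = private MC − MEB = 16.81 + 1.80Q.
Set SMC = demand: 16.81 + 1.80Q = 58.35 - 1.45Q → Q* = 12.7815.
The Pigouvian subsidy equals MEB at Q*: 8.44 + 1.53×12.7815 = 27.9957.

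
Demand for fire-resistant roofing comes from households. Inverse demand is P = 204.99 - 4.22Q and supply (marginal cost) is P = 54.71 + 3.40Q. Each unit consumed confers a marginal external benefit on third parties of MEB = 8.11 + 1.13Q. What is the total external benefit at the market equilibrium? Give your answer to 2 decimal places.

379.70

Market equilibrium (private): 54.71 + 3.40Q = 204.99 - 4.22Q → Q_m = 19.7218.
Total external benefit = ∫₀^{Q_m} (8.11 + 1.13Q) dQ = 8.11×19.7218 + ½×1.13×19.7218² = 379.7002.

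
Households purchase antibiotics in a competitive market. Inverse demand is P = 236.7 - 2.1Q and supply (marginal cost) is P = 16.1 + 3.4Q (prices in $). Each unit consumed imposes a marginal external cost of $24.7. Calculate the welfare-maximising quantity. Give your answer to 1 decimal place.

Social marginal benefit = demand − MEC = 212.0 - 2.1Q.
Set SMB = MC: 212.0 - 2.1Q = 16.1 + 3.4Q → Q* = 35.6182.

Q* = 35.6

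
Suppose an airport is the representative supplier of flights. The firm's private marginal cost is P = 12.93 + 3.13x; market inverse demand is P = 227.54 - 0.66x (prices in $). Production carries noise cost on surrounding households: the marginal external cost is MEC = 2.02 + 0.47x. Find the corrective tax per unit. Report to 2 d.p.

tax = $25.47 per unit

Social marginal cost = private MC + MEC = 14.95 + 3.60x.
Set SMC = demand: 14.95 + 3.60x = 227.54 - 0.66x → x* = 49.9038.
The Pigouvian tax equals MEC at x*: 2.02 + 0.47×49.9038 = 25.4748.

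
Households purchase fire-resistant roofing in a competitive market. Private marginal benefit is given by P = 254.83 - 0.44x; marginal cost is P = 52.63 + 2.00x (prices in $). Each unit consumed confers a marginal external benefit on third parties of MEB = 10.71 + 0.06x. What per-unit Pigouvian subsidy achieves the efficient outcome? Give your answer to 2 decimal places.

subsidy = $16.08 per unit

Social marginal benefit = demand + MEB = 265.54 - 0.38x.
Set SMB = MC: 265.54 - 0.38x = 52.63 + 2.00x → x* = 89.4580.
The Pigouvian subsidy equals MEB at x*: 10.71 + 0.06×89.4580 = 16.0775.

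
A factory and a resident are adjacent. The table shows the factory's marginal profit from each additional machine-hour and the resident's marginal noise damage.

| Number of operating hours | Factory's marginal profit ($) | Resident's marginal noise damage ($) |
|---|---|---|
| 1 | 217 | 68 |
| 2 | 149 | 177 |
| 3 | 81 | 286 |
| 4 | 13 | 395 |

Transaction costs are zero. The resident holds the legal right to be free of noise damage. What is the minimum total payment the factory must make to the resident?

Efficient level: marginal profit ≥ marginal noise damage through level 1, so k* = 1.
With the resident holding the right, the factory must at least compensate total damage at k*: 68 = 68.

$68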